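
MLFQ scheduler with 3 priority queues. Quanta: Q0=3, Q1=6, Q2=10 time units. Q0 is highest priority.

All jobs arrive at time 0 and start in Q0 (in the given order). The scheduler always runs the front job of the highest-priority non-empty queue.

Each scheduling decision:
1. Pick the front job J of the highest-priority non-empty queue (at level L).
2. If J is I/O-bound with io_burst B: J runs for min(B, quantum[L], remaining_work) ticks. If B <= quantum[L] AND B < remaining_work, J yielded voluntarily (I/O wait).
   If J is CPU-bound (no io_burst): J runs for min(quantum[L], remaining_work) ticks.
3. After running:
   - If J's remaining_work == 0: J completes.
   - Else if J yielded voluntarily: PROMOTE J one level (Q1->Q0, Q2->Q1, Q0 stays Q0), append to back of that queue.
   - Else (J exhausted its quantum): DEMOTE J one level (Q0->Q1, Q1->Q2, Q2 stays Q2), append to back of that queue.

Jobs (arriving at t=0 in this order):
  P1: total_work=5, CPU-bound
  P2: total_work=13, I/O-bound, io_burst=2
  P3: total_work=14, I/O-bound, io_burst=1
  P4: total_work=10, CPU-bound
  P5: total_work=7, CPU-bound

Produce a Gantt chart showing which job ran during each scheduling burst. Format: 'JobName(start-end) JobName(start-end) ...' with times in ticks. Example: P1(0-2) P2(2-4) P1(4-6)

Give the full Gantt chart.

t=0-3: P1@Q0 runs 3, rem=2, quantum used, demote→Q1. Q0=[P2,P3,P4,P5] Q1=[P1] Q2=[]
t=3-5: P2@Q0 runs 2, rem=11, I/O yield, promote→Q0. Q0=[P3,P4,P5,P2] Q1=[P1] Q2=[]
t=5-6: P3@Q0 runs 1, rem=13, I/O yield, promote→Q0. Q0=[P4,P5,P2,P3] Q1=[P1] Q2=[]
t=6-9: P4@Q0 runs 3, rem=7, quantum used, demote→Q1. Q0=[P5,P2,P3] Q1=[P1,P4] Q2=[]
t=9-12: P5@Q0 runs 3, rem=4, quantum used, demote→Q1. Q0=[P2,P3] Q1=[P1,P4,P5] Q2=[]
t=12-14: P2@Q0 runs 2, rem=9, I/O yield, promote→Q0. Q0=[P3,P2] Q1=[P1,P4,P5] Q2=[]
t=14-15: P3@Q0 runs 1, rem=12, I/O yield, promote→Q0. Q0=[P2,P3] Q1=[P1,P4,P5] Q2=[]
t=15-17: P2@Q0 runs 2, rem=7, I/O yield, promote→Q0. Q0=[P3,P2] Q1=[P1,P4,P5] Q2=[]
t=17-18: P3@Q0 runs 1, rem=11, I/O yield, promote→Q0. Q0=[P2,P3] Q1=[P1,P4,P5] Q2=[]
t=18-20: P2@Q0 runs 2, rem=5, I/O yield, promote→Q0. Q0=[P3,P2] Q1=[P1,P4,P5] Q2=[]
t=20-21: P3@Q0 runs 1, rem=10, I/O yield, promote→Q0. Q0=[P2,P3] Q1=[P1,P4,P5] Q2=[]
t=21-23: P2@Q0 runs 2, rem=3, I/O yield, promote→Q0. Q0=[P3,P2] Q1=[P1,P4,P5] Q2=[]
t=23-24: P3@Q0 runs 1, rem=9, I/O yield, promote→Q0. Q0=[P2,P3] Q1=[P1,P4,P5] Q2=[]
t=24-26: P2@Q0 runs 2, rem=1, I/O yield, promote→Q0. Q0=[P3,P2] Q1=[P1,P4,P5] Q2=[]
t=26-27: P3@Q0 runs 1, rem=8, I/O yield, promote→Q0. Q0=[P2,P3] Q1=[P1,P4,P5] Q2=[]
t=27-28: P2@Q0 runs 1, rem=0, completes. Q0=[P3] Q1=[P1,P4,P5] Q2=[]
t=28-29: P3@Q0 runs 1, rem=7, I/O yield, promote→Q0. Q0=[P3] Q1=[P1,P4,P5] Q2=[]
t=29-30: P3@Q0 runs 1, rem=6, I/O yield, promote→Q0. Q0=[P3] Q1=[P1,P4,P5] Q2=[]
t=30-31: P3@Q0 runs 1, rem=5, I/O yield, promote→Q0. Q0=[P3] Q1=[P1,P4,P5] Q2=[]
t=31-32: P3@Q0 runs 1, rem=4, I/O yield, promote→Q0. Q0=[P3] Q1=[P1,P4,P5] Q2=[]
t=32-33: P3@Q0 runs 1, rem=3, I/O yield, promote→Q0. Q0=[P3] Q1=[P1,P4,P5] Q2=[]
t=33-34: P3@Q0 runs 1, rem=2, I/O yield, promote→Q0. Q0=[P3] Q1=[P1,P4,P5] Q2=[]
t=34-35: P3@Q0 runs 1, rem=1, I/O yield, promote→Q0. Q0=[P3] Q1=[P1,P4,P5] Q2=[]
t=35-36: P3@Q0 runs 1, rem=0, completes. Q0=[] Q1=[P1,P4,P5] Q2=[]
t=36-38: P1@Q1 runs 2, rem=0, completes. Q0=[] Q1=[P4,P5] Q2=[]
t=38-44: P4@Q1 runs 6, rem=1, quantum used, demote→Q2. Q0=[] Q1=[P5] Q2=[P4]
t=44-48: P5@Q1 runs 4, rem=0, completes. Q0=[] Q1=[] Q2=[P4]
t=48-49: P4@Q2 runs 1, rem=0, completes. Q0=[] Q1=[] Q2=[]

Answer: P1(0-3) P2(3-5) P3(5-6) P4(6-9) P5(9-12) P2(12-14) P3(14-15) P2(15-17) P3(17-18) P2(18-20) P3(20-21) P2(21-23) P3(23-24) P2(24-26) P3(26-27) P2(27-28) P3(28-29) P3(29-30) P3(30-31) P3(31-32) P3(32-33) P3(33-34) P3(34-35) P3(35-36) P1(36-38) P4(38-44) P5(44-48) P4(48-49)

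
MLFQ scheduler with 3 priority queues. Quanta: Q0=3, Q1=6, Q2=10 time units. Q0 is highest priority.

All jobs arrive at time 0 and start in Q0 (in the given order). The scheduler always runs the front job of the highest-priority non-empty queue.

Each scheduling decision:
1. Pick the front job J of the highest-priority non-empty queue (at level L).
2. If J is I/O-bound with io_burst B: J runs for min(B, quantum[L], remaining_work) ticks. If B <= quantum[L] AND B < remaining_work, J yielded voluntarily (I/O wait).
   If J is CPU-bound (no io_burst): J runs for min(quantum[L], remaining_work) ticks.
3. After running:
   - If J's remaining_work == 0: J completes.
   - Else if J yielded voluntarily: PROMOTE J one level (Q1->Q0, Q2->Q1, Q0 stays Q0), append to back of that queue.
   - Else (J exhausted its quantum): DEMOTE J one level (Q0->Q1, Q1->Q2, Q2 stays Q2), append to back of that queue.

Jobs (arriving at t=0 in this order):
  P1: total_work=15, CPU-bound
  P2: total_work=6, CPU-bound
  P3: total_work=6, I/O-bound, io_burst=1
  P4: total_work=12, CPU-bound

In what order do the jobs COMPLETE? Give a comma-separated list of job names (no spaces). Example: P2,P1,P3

Answer: P3,P2,P1,P4

Derivation:
t=0-3: P1@Q0 runs 3, rem=12, quantum used, demote→Q1. Q0=[P2,P3,P4] Q1=[P1] Q2=[]
t=3-6: P2@Q0 runs 3, rem=3, quantum used, demote→Q1. Q0=[P3,P4] Q1=[P1,P2] Q2=[]
t=6-7: P3@Q0 runs 1, rem=5, I/O yield, promote→Q0. Q0=[P4,P3] Q1=[P1,P2] Q2=[]
t=7-10: P4@Q0 runs 3, rem=9, quantum used, demote→Q1. Q0=[P3] Q1=[P1,P2,P4] Q2=[]
t=10-11: P3@Q0 runs 1, rem=4, I/O yield, promote→Q0. Q0=[P3] Q1=[P1,P2,P4] Q2=[]
t=11-12: P3@Q0 runs 1, rem=3, I/O yield, promote→Q0. Q0=[P3] Q1=[P1,P2,P4] Q2=[]
t=12-13: P3@Q0 runs 1, rem=2, I/O yield, promote→Q0. Q0=[P3] Q1=[P1,P2,P4] Q2=[]
t=13-14: P3@Q0 runs 1, rem=1, I/O yield, promote→Q0. Q0=[P3] Q1=[P1,P2,P4] Q2=[]
t=14-15: P3@Q0 runs 1, rem=0, completes. Q0=[] Q1=[P1,P2,P4] Q2=[]
t=15-21: P1@Q1 runs 6, rem=6, quantum used, demote→Q2. Q0=[] Q1=[P2,P4] Q2=[P1]
t=21-24: P2@Q1 runs 3, rem=0, completes. Q0=[] Q1=[P4] Q2=[P1]
t=24-30: P4@Q1 runs 6, rem=3, quantum used, demote→Q2. Q0=[] Q1=[] Q2=[P1,P4]
t=30-36: P1@Q2 runs 6, rem=0, completes. Q0=[] Q1=[] Q2=[P4]
t=36-39: P4@Q2 runs 3, rem=0, completes. Q0=[] Q1=[] Q2=[]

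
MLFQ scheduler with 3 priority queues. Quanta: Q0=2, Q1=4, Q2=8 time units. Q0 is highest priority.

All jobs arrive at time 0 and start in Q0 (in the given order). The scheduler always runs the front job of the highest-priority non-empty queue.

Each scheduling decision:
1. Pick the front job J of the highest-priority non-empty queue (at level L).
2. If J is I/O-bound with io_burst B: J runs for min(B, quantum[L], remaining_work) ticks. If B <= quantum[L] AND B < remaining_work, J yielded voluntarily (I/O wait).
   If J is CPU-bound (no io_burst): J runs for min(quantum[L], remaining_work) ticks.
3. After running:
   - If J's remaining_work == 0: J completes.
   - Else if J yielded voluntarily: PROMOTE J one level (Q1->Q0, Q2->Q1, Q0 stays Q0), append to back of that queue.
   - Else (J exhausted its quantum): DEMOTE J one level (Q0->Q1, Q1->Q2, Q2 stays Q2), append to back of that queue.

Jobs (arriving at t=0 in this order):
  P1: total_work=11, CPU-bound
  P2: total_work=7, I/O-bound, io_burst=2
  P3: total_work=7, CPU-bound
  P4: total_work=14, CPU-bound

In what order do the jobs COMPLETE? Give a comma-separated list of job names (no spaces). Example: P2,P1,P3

Answer: P2,P1,P3,P4

Derivation:
t=0-2: P1@Q0 runs 2, rem=9, quantum used, demote→Q1. Q0=[P2,P3,P4] Q1=[P1] Q2=[]
t=2-4: P2@Q0 runs 2, rem=5, I/O yield, promote→Q0. Q0=[P3,P4,P2] Q1=[P1] Q2=[]
t=4-6: P3@Q0 runs 2, rem=5, quantum used, demote→Q1. Q0=[P4,P2] Q1=[P1,P3] Q2=[]
t=6-8: P4@Q0 runs 2, rem=12, quantum used, demote→Q1. Q0=[P2] Q1=[P1,P3,P4] Q2=[]
t=8-10: P2@Q0 runs 2, rem=3, I/O yield, promote→Q0. Q0=[P2] Q1=[P1,P3,P4] Q2=[]
t=10-12: P2@Q0 runs 2, rem=1, I/O yield, promote→Q0. Q0=[P2] Q1=[P1,P3,P4] Q2=[]
t=12-13: P2@Q0 runs 1, rem=0, completes. Q0=[] Q1=[P1,P3,P4] Q2=[]
t=13-17: P1@Q1 runs 4, rem=5, quantum used, demote→Q2. Q0=[] Q1=[P3,P4] Q2=[P1]
t=17-21: P3@Q1 runs 4, rem=1, quantum used, demote→Q2. Q0=[] Q1=[P4] Q2=[P1,P3]
t=21-25: P4@Q1 runs 4, rem=8, quantum used, demote→Q2. Q0=[] Q1=[] Q2=[P1,P3,P4]
t=25-30: P1@Q2 runs 5, rem=0, completes. Q0=[] Q1=[] Q2=[P3,P4]
t=30-31: P3@Q2 runs 1, rem=0, completes. Q0=[] Q1=[] Q2=[P4]
t=31-39: P4@Q2 runs 8, rem=0, completes. Q0=[] Q1=[] Q2=[]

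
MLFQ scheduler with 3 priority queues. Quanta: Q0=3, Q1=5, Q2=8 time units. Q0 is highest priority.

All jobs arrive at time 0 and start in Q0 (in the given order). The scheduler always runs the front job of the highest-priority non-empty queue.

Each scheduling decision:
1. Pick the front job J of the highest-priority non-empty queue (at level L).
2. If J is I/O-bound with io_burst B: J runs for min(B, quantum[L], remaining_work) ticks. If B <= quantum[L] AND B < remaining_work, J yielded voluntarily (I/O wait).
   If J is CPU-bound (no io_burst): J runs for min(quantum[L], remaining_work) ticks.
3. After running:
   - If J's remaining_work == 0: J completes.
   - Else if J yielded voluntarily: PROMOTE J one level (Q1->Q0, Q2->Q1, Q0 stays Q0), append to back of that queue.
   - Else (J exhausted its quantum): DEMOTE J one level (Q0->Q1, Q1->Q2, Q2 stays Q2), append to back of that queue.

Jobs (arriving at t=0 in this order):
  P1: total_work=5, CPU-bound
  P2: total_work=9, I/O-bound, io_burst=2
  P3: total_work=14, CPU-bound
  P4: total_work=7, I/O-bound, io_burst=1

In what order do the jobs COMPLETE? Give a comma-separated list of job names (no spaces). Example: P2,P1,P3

t=0-3: P1@Q0 runs 3, rem=2, quantum used, demote→Q1. Q0=[P2,P3,P4] Q1=[P1] Q2=[]
t=3-5: P2@Q0 runs 2, rem=7, I/O yield, promote→Q0. Q0=[P3,P4,P2] Q1=[P1] Q2=[]
t=5-8: P3@Q0 runs 3, rem=11, quantum used, demote→Q1. Q0=[P4,P2] Q1=[P1,P3] Q2=[]
t=8-9: P4@Q0 runs 1, rem=6, I/O yield, promote→Q0. Q0=[P2,P4] Q1=[P1,P3] Q2=[]
t=9-11: P2@Q0 runs 2, rem=5, I/O yield, promote→Q0. Q0=[P4,P2] Q1=[P1,P3] Q2=[]
t=11-12: P4@Q0 runs 1, rem=5, I/O yield, promote→Q0. Q0=[P2,P4] Q1=[P1,P3] Q2=[]
t=12-14: P2@Q0 runs 2, rem=3, I/O yield, promote→Q0. Q0=[P4,P2] Q1=[P1,P3] Q2=[]
t=14-15: P4@Q0 runs 1, rem=4, I/O yield, promote→Q0. Q0=[P2,P4] Q1=[P1,P3] Q2=[]
t=15-17: P2@Q0 runs 2, rem=1, I/O yield, promote→Q0. Q0=[P4,P2] Q1=[P1,P3] Q2=[]
t=17-18: P4@Q0 runs 1, rem=3, I/O yield, promote→Q0. Q0=[P2,P4] Q1=[P1,P3] Q2=[]
t=18-19: P2@Q0 runs 1, rem=0, completes. Q0=[P4] Q1=[P1,P3] Q2=[]
t=19-20: P4@Q0 runs 1, rem=2, I/O yield, promote→Q0. Q0=[P4] Q1=[P1,P3] Q2=[]
t=20-21: P4@Q0 runs 1, rem=1, I/O yield, promote→Q0. Q0=[P4] Q1=[P1,P3] Q2=[]
t=21-22: P4@Q0 runs 1, rem=0, completes. Q0=[] Q1=[P1,P3] Q2=[]
t=22-24: P1@Q1 runs 2, rem=0, completes. Q0=[] Q1=[P3] Q2=[]
t=24-29: P3@Q1 runs 5, rem=6, quantum used, demote→Q2. Q0=[] Q1=[] Q2=[P3]
t=29-35: P3@Q2 runs 6, rem=0, completes. Q0=[] Q1=[] Q2=[]

Answer: P2,P4,P1,P3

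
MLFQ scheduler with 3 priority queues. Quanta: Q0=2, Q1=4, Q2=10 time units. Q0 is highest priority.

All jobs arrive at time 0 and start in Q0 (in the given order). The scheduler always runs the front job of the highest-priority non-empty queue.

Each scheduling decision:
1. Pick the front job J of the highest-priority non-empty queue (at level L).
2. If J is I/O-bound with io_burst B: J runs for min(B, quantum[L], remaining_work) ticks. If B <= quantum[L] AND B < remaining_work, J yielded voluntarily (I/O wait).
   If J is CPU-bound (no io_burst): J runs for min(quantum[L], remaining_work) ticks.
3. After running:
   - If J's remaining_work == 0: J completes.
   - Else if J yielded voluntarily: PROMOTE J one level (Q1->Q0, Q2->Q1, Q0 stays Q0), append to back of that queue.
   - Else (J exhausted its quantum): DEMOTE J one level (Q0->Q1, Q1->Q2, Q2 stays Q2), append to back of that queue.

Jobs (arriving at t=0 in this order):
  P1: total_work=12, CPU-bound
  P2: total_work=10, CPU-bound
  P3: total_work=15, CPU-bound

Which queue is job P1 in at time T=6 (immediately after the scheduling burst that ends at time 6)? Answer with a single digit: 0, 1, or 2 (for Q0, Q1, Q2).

Answer: 1

Derivation:
t=0-2: P1@Q0 runs 2, rem=10, quantum used, demote→Q1. Q0=[P2,P3] Q1=[P1] Q2=[]
t=2-4: P2@Q0 runs 2, rem=8, quantum used, demote→Q1. Q0=[P3] Q1=[P1,P2] Q2=[]
t=4-6: P3@Q0 runs 2, rem=13, quantum used, demote→Q1. Q0=[] Q1=[P1,P2,P3] Q2=[]
t=6-10: P1@Q1 runs 4, rem=6, quantum used, demote→Q2. Q0=[] Q1=[P2,P3] Q2=[P1]
t=10-14: P2@Q1 runs 4, rem=4, quantum used, demote→Q2. Q0=[] Q1=[P3] Q2=[P1,P2]
t=14-18: P3@Q1 runs 4, rem=9, quantum used, demote→Q2. Q0=[] Q1=[] Q2=[P1,P2,P3]
t=18-24: P1@Q2 runs 6, rem=0, completes. Q0=[] Q1=[] Q2=[P2,P3]
t=24-28: P2@Q2 runs 4, rem=0, completes. Q0=[] Q1=[] Q2=[P3]
t=28-37: P3@Q2 runs 9, rem=0, completes. Q0=[] Q1=[] Q2=[]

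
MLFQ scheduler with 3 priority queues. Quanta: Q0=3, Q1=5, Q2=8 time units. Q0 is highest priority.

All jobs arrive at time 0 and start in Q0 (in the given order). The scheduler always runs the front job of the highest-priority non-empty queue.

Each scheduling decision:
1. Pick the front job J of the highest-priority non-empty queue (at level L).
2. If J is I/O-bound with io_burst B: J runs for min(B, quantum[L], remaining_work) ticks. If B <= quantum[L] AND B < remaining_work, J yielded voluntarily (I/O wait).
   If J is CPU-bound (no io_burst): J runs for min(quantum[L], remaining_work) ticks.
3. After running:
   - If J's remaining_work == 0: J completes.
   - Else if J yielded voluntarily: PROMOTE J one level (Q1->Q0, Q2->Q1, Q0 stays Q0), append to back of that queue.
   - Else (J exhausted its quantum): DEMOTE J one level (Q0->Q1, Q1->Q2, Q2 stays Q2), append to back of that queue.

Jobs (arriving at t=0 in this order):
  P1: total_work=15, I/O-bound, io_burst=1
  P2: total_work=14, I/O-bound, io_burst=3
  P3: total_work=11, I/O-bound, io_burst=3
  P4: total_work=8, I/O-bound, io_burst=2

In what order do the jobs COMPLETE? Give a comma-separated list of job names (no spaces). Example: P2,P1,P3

t=0-1: P1@Q0 runs 1, rem=14, I/O yield, promote→Q0. Q0=[P2,P3,P4,P1] Q1=[] Q2=[]
t=1-4: P2@Q0 runs 3, rem=11, I/O yield, promote→Q0. Q0=[P3,P4,P1,P2] Q1=[] Q2=[]
t=4-7: P3@Q0 runs 3, rem=8, I/O yield, promote→Q0. Q0=[P4,P1,P2,P3] Q1=[] Q2=[]
t=7-9: P4@Q0 runs 2, rem=6, I/O yield, promote→Q0. Q0=[P1,P2,P3,P4] Q1=[] Q2=[]
t=9-10: P1@Q0 runs 1, rem=13, I/O yield, promote→Q0. Q0=[P2,P3,P4,P1] Q1=[] Q2=[]
t=10-13: P2@Q0 runs 3, rem=8, I/O yield, promote→Q0. Q0=[P3,P4,P1,P2] Q1=[] Q2=[]
t=13-16: P3@Q0 runs 3, rem=5, I/O yield, promote→Q0. Q0=[P4,P1,P2,P3] Q1=[] Q2=[]
t=16-18: P4@Q0 runs 2, rem=4, I/O yield, promote→Q0. Q0=[P1,P2,P3,P4] Q1=[] Q2=[]
t=18-19: P1@Q0 runs 1, rem=12, I/O yield, promote→Q0. Q0=[P2,P3,P4,P1] Q1=[] Q2=[]
t=19-22: P2@Q0 runs 3, rem=5, I/O yield, promote→Q0. Q0=[P3,P4,P1,P2] Q1=[] Q2=[]
t=22-25: P3@Q0 runs 3, rem=2, I/O yield, promote→Q0. Q0=[P4,P1,P2,P3] Q1=[] Q2=[]
t=25-27: P4@Q0 runs 2, rem=2, I/O yield, promote→Q0. Q0=[P1,P2,P3,P4] Q1=[] Q2=[]
t=27-28: P1@Q0 runs 1, rem=11, I/O yield, promote→Q0. Q0=[P2,P3,P4,P1] Q1=[] Q2=[]
t=28-31: P2@Q0 runs 3, rem=2, I/O yield, promote→Q0. Q0=[P3,P4,P1,P2] Q1=[] Q2=[]
t=31-33: P3@Q0 runs 2, rem=0, completes. Q0=[P4,P1,P2] Q1=[] Q2=[]
t=33-35: P4@Q0 runs 2, rem=0, completes. Q0=[P1,P2] Q1=[] Q2=[]
t=35-36: P1@Q0 runs 1, rem=10, I/O yield, promote→Q0. Q0=[P2,P1] Q1=[] Q2=[]
t=36-38: P2@Q0 runs 2, rem=0, completes. Q0=[P1] Q1=[] Q2=[]
t=38-39: P1@Q0 runs 1, rem=9, I/O yield, promote→Q0. Q0=[P1] Q1=[] Q2=[]
t=39-40: P1@Q0 runs 1, rem=8, I/O yield, promote→Q0. Q0=[P1] Q1=[] Q2=[]
t=40-41: P1@Q0 runs 1, rem=7, I/O yield, promote→Q0. Q0=[P1] Q1=[] Q2=[]
t=41-42: P1@Q0 runs 1, rem=6, I/O yield, promote→Q0. Q0=[P1] Q1=[] Q2=[]
t=42-43: P1@Q0 runs 1, rem=5, I/O yield, promote→Q0. Q0=[P1] Q1=[] Q2=[]
t=43-44: P1@Q0 runs 1, rem=4, I/O yield, promote→Q0. Q0=[P1] Q1=[] Q2=[]
t=44-45: P1@Q0 runs 1, rem=3, I/O yield, promote→Q0. Q0=[P1] Q1=[] Q2=[]
t=45-46: P1@Q0 runs 1, rem=2, I/O yield, promote→Q0. Q0=[P1] Q1=[] Q2=[]
t=46-47: P1@Q0 runs 1, rem=1, I/O yield, promote→Q0. Q0=[P1] Q1=[] Q2=[]
t=47-48: P1@Q0 runs 1, rem=0, completes. Q0=[] Q1=[] Q2=[]

Answer: P3,P4,P2,P1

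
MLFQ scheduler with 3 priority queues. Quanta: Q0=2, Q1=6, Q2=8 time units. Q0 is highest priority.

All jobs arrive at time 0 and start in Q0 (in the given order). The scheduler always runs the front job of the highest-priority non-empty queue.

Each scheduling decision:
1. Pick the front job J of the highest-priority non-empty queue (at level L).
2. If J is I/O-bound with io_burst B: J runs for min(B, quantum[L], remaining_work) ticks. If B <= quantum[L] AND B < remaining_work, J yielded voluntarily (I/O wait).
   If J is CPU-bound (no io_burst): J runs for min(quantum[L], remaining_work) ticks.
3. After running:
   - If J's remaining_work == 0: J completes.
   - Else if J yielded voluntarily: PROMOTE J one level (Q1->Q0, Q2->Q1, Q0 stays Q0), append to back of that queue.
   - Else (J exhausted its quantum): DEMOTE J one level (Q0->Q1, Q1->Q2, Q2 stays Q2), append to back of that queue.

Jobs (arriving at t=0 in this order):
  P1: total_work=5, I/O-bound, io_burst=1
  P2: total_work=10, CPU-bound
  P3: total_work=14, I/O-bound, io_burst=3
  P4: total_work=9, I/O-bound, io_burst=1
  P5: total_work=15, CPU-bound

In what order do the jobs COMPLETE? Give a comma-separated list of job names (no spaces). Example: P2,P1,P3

t=0-1: P1@Q0 runs 1, rem=4, I/O yield, promote→Q0. Q0=[P2,P3,P4,P5,P1] Q1=[] Q2=[]
t=1-3: P2@Q0 runs 2, rem=8, quantum used, demote→Q1. Q0=[P3,P4,P5,P1] Q1=[P2] Q2=[]
t=3-5: P3@Q0 runs 2, rem=12, quantum used, demote→Q1. Q0=[P4,P5,P1] Q1=[P2,P3] Q2=[]
t=5-6: P4@Q0 runs 1, rem=8, I/O yield, promote→Q0. Q0=[P5,P1,P4] Q1=[P2,P3] Q2=[]
t=6-8: P5@Q0 runs 2, rem=13, quantum used, demote→Q1. Q0=[P1,P4] Q1=[P2,P3,P5] Q2=[]
t=8-9: P1@Q0 runs 1, rem=3, I/O yield, promote→Q0. Q0=[P4,P1] Q1=[P2,P3,P5] Q2=[]
t=9-10: P4@Q0 runs 1, rem=7, I/O yield, promote→Q0. Q0=[P1,P4] Q1=[P2,P3,P5] Q2=[]
t=10-11: P1@Q0 runs 1, rem=2, I/O yield, promote→Q0. Q0=[P4,P1] Q1=[P2,P3,P5] Q2=[]
t=11-12: P4@Q0 runs 1, rem=6, I/O yield, promote→Q0. Q0=[P1,P4] Q1=[P2,P3,P5] Q2=[]
t=12-13: P1@Q0 runs 1, rem=1, I/O yield, promote→Q0. Q0=[P4,P1] Q1=[P2,P3,P5] Q2=[]
t=13-14: P4@Q0 runs 1, rem=5, I/O yield, promote→Q0. Q0=[P1,P4] Q1=[P2,P3,P5] Q2=[]
t=14-15: P1@Q0 runs 1, rem=0, completes. Q0=[P4] Q1=[P2,P3,P5] Q2=[]
t=15-16: P4@Q0 runs 1, rem=4, I/O yield, promote→Q0. Q0=[P4] Q1=[P2,P3,P5] Q2=[]
t=16-17: P4@Q0 runs 1, rem=3, I/O yield, promote→Q0. Q0=[P4] Q1=[P2,P3,P5] Q2=[]
t=17-18: P4@Q0 runs 1, rem=2, I/O yield, promote→Q0. Q0=[P4] Q1=[P2,P3,P5] Q2=[]
t=18-19: P4@Q0 runs 1, rem=1, I/O yield, promote→Q0. Q0=[P4] Q1=[P2,P3,P5] Q2=[]
t=19-20: P4@Q0 runs 1, rem=0, completes. Q0=[] Q1=[P2,P3,P5] Q2=[]
t=20-26: P2@Q1 runs 6, rem=2, quantum used, demote→Q2. Q0=[] Q1=[P3,P5] Q2=[P2]
t=26-29: P3@Q1 runs 3, rem=9, I/O yield, promote→Q0. Q0=[P3] Q1=[P5] Q2=[P2]
t=29-31: P3@Q0 runs 2, rem=7, quantum used, demote→Q1. Q0=[] Q1=[P5,P3] Q2=[P2]
t=31-37: P5@Q1 runs 6, rem=7, quantum used, demote→Q2. Q0=[] Q1=[P3] Q2=[P2,P5]
t=37-40: P3@Q1 runs 3, rem=4, I/O yield, promote→Q0. Q0=[P3] Q1=[] Q2=[P2,P5]
t=40-42: P3@Q0 runs 2, rem=2, quantum used, demote→Q1. Q0=[] Q1=[P3] Q2=[P2,P5]
t=42-44: P3@Q1 runs 2, rem=0, completes. Q0=[] Q1=[] Q2=[P2,P5]
t=44-46: P2@Q2 runs 2, rem=0, completes. Q0=[] Q1=[] Q2=[P5]
t=46-53: P5@Q2 runs 7, rem=0, completes. Q0=[] Q1=[] Q2=[]

Answer: P1,P4,P3,P2,P5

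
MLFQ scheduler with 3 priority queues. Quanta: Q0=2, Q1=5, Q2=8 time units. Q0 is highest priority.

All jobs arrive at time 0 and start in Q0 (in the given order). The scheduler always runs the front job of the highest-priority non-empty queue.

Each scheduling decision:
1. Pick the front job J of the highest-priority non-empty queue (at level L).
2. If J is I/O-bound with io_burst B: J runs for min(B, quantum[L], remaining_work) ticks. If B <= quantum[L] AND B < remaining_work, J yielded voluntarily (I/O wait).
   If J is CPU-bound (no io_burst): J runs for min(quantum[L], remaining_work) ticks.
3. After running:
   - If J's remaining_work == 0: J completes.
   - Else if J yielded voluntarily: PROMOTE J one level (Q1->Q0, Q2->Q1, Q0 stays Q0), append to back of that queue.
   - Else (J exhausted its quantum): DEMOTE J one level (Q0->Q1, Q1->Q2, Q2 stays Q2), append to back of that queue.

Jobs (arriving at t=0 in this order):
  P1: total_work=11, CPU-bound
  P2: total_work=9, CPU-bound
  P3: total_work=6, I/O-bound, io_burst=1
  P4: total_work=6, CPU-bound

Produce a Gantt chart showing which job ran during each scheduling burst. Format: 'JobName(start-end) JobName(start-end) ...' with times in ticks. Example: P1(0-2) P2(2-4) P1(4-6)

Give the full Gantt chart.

t=0-2: P1@Q0 runs 2, rem=9, quantum used, demote→Q1. Q0=[P2,P3,P4] Q1=[P1] Q2=[]
t=2-4: P2@Q0 runs 2, rem=7, quantum used, demote→Q1. Q0=[P3,P4] Q1=[P1,P2] Q2=[]
t=4-5: P3@Q0 runs 1, rem=5, I/O yield, promote→Q0. Q0=[P4,P3] Q1=[P1,P2] Q2=[]
t=5-7: P4@Q0 runs 2, rem=4, quantum used, demote→Q1. Q0=[P3] Q1=[P1,P2,P4] Q2=[]
t=7-8: P3@Q0 runs 1, rem=4, I/O yield, promote→Q0. Q0=[P3] Q1=[P1,P2,P4] Q2=[]
t=8-9: P3@Q0 runs 1, rem=3, I/O yield, promote→Q0. Q0=[P3] Q1=[P1,P2,P4] Q2=[]
t=9-10: P3@Q0 runs 1, rem=2, I/O yield, promote→Q0. Q0=[P3] Q1=[P1,P2,P4] Q2=[]
t=10-11: P3@Q0 runs 1, rem=1, I/O yield, promote→Q0. Q0=[P3] Q1=[P1,P2,P4] Q2=[]
t=11-12: P3@Q0 runs 1, rem=0, completes. Q0=[] Q1=[P1,P2,P4] Q2=[]
t=12-17: P1@Q1 runs 5, rem=4, quantum used, demote→Q2. Q0=[] Q1=[P2,P4] Q2=[P1]
t=17-22: P2@Q1 runs 5, rem=2, quantum used, demote→Q2. Q0=[] Q1=[P4] Q2=[P1,P2]
t=22-26: P4@Q1 runs 4, rem=0, completes. Q0=[] Q1=[] Q2=[P1,P2]
t=26-30: P1@Q2 runs 4, rem=0, completes. Q0=[] Q1=[] Q2=[P2]
t=30-32: P2@Q2 runs 2, rem=0, completes. Q0=[] Q1=[] Q2=[]

Answer: P1(0-2) P2(2-4) P3(4-5) P4(5-7) P3(7-8) P3(8-9) P3(9-10) P3(10-11) P3(11-12) P1(12-17) P2(17-22) P4(22-26) P1(26-30) P2(30-32)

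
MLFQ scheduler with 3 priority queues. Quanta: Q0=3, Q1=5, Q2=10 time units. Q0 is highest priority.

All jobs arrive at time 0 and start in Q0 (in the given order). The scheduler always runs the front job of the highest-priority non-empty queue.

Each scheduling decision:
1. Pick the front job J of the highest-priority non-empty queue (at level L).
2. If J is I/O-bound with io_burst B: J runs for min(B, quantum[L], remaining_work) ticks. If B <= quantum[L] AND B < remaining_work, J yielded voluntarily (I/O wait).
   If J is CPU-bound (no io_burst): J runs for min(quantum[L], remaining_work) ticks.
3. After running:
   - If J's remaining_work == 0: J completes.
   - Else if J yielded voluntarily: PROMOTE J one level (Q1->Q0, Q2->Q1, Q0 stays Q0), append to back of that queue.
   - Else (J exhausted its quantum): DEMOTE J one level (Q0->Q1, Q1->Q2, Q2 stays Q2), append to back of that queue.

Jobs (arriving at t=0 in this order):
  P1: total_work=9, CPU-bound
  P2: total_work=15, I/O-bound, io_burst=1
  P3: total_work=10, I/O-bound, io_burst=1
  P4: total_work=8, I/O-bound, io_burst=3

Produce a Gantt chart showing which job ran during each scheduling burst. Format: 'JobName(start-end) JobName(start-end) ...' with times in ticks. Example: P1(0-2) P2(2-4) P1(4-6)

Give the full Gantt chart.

t=0-3: P1@Q0 runs 3, rem=6, quantum used, demote→Q1. Q0=[P2,P3,P4] Q1=[P1] Q2=[]
t=3-4: P2@Q0 runs 1, rem=14, I/O yield, promote→Q0. Q0=[P3,P4,P2] Q1=[P1] Q2=[]
t=4-5: P3@Q0 runs 1, rem=9, I/O yield, promote→Q0. Q0=[P4,P2,P3] Q1=[P1] Q2=[]
t=5-8: P4@Q0 runs 3, rem=5, I/O yield, promote→Q0. Q0=[P2,P3,P4] Q1=[P1] Q2=[]
t=8-9: P2@Q0 runs 1, rem=13, I/O yield, promote→Q0. Q0=[P3,P4,P2] Q1=[P1] Q2=[]
t=9-10: P3@Q0 runs 1, rem=8, I/O yield, promote→Q0. Q0=[P4,P2,P3] Q1=[P1] Q2=[]
t=10-13: P4@Q0 runs 3, rem=2, I/O yield, promote→Q0. Q0=[P2,P3,P4] Q1=[P1] Q2=[]
t=13-14: P2@Q0 runs 1, rem=12, I/O yield, promote→Q0. Q0=[P3,P4,P2] Q1=[P1] Q2=[]
t=14-15: P3@Q0 runs 1, rem=7, I/O yield, promote→Q0. Q0=[P4,P2,P3] Q1=[P1] Q2=[]
t=15-17: P4@Q0 runs 2, rem=0, completes. Q0=[P2,P3] Q1=[P1] Q2=[]
t=17-18: P2@Q0 runs 1, rem=11, I/O yield, promote→Q0. Q0=[P3,P2] Q1=[P1] Q2=[]
t=18-19: P3@Q0 runs 1, rem=6, I/O yield, promote→Q0. Q0=[P2,P3] Q1=[P1] Q2=[]
t=19-20: P2@Q0 runs 1, rem=10, I/O yield, promote→Q0. Q0=[P3,P2] Q1=[P1] Q2=[]
t=20-21: P3@Q0 runs 1, rem=5, I/O yield, promote→Q0. Q0=[P2,P3] Q1=[P1] Q2=[]
t=21-22: P2@Q0 runs 1, rem=9, I/O yield, promote→Q0. Q0=[P3,P2] Q1=[P1] Q2=[]
t=22-23: P3@Q0 runs 1, rem=4, I/O yield, promote→Q0. Q0=[P2,P3] Q1=[P1] Q2=[]
t=23-24: P2@Q0 runs 1, rem=8, I/O yield, promote→Q0. Q0=[P3,P2] Q1=[P1] Q2=[]
t=24-25: P3@Q0 runs 1, rem=3, I/O yield, promote→Q0. Q0=[P2,P3] Q1=[P1] Q2=[]
t=25-26: P2@Q0 runs 1, rem=7, I/O yield, promote→Q0. Q0=[P3,P2] Q1=[P1] Q2=[]
t=26-27: P3@Q0 runs 1, rem=2, I/O yield, promote→Q0. Q0=[P2,P3] Q1=[P1] Q2=[]
t=27-28: P2@Q0 runs 1, rem=6, I/O yield, promote→Q0. Q0=[P3,P2] Q1=[P1] Q2=[]
t=28-29: P3@Q0 runs 1, rem=1, I/O yield, promote→Q0. Q0=[P2,P3] Q1=[P1] Q2=[]
t=29-30: P2@Q0 runs 1, rem=5, I/O yield, promote→Q0. Q0=[P3,P2] Q1=[P1] Q2=[]
t=30-31: P3@Q0 runs 1, rem=0, completes. Q0=[P2] Q1=[P1] Q2=[]
t=31-32: P2@Q0 runs 1, rem=4, I/O yield, promote→Q0. Q0=[P2] Q1=[P1] Q2=[]
t=32-33: P2@Q0 runs 1, rem=3, I/O yield, promote→Q0. Q0=[P2] Q1=[P1] Q2=[]
t=33-34: P2@Q0 runs 1, rem=2, I/O yield, promote→Q0. Q0=[P2] Q1=[P1] Q2=[]
t=34-35: P2@Q0 runs 1, rem=1, I/O yield, promote→Q0. Q0=[P2] Q1=[P1] Q2=[]
t=35-36: P2@Q0 runs 1, rem=0, completes. Q0=[] Q1=[P1] Q2=[]
t=36-41: P1@Q1 runs 5, rem=1, quantum used, demote→Q2. Q0=[] Q1=[] Q2=[P1]
t=41-42: P1@Q2 runs 1, rem=0, completes. Q0=[] Q1=[] Q2=[]

Answer: P1(0-3) P2(3-4) P3(4-5) P4(5-8) P2(8-9) P3(9-10) P4(10-13) P2(13-14) P3(14-15) P4(15-17) P2(17-18) P3(18-19) P2(19-20) P3(20-21) P2(21-22) P3(22-23) P2(23-24) P3(24-25) P2(25-26) P3(26-27) P2(27-28) P3(28-29) P2(29-30) P3(30-31) P2(31-32) P2(32-33) P2(33-34) P2(34-35) P2(35-36) P1(36-41) P1(41-42)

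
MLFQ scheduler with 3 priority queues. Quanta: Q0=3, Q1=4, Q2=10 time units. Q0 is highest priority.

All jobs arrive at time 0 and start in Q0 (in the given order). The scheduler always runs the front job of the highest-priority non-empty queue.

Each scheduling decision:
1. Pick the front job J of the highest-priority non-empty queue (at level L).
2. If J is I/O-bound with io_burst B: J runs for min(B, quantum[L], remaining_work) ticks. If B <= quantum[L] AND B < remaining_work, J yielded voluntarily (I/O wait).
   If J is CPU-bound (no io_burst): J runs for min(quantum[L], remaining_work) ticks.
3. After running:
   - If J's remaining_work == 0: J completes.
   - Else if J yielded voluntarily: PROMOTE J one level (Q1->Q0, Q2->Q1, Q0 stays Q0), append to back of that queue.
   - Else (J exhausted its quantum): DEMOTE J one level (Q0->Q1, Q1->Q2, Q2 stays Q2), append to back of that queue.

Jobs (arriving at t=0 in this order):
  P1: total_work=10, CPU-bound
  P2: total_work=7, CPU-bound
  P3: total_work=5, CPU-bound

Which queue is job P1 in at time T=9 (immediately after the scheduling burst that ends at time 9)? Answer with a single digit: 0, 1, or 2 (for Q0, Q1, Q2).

Answer: 1

Derivation:
t=0-3: P1@Q0 runs 3, rem=7, quantum used, demote→Q1. Q0=[P2,P3] Q1=[P1] Q2=[]
t=3-6: P2@Q0 runs 3, rem=4, quantum used, demote→Q1. Q0=[P3] Q1=[P1,P2] Q2=[]
t=6-9: P3@Q0 runs 3, rem=2, quantum used, demote→Q1. Q0=[] Q1=[P1,P2,P3] Q2=[]
t=9-13: P1@Q1 runs 4, rem=3, quantum used, demote→Q2. Q0=[] Q1=[P2,P3] Q2=[P1]
t=13-17: P2@Q1 runs 4, rem=0, completes. Q0=[] Q1=[P3] Q2=[P1]
t=17-19: P3@Q1 runs 2, rem=0, completes. Q0=[] Q1=[] Q2=[P1]
t=19-22: P1@Q2 runs 3, rem=0, completes. Q0=[] Q1=[] Q2=[]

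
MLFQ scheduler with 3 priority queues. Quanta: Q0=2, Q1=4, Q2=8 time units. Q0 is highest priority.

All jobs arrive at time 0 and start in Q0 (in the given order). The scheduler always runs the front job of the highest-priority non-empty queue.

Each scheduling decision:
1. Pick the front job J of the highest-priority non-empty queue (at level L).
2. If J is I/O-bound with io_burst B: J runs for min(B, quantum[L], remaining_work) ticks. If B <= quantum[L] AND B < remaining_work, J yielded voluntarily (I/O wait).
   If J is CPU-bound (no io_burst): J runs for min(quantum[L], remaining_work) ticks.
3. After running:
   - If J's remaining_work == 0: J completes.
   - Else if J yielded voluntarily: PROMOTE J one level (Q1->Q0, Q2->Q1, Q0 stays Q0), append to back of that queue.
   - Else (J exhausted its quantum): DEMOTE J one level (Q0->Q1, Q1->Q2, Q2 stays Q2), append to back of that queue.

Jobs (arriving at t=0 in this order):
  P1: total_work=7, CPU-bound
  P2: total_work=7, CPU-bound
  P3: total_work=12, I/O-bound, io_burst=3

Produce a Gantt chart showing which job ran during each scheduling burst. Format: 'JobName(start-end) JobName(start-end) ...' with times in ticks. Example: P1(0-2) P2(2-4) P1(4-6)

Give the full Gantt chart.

t=0-2: P1@Q0 runs 2, rem=5, quantum used, demote→Q1. Q0=[P2,P3] Q1=[P1] Q2=[]
t=2-4: P2@Q0 runs 2, rem=5, quantum used, demote→Q1. Q0=[P3] Q1=[P1,P2] Q2=[]
t=4-6: P3@Q0 runs 2, rem=10, quantum used, demote→Q1. Q0=[] Q1=[P1,P2,P3] Q2=[]
t=6-10: P1@Q1 runs 4, rem=1, quantum used, demote→Q2. Q0=[] Q1=[P2,P3] Q2=[P1]
t=10-14: P2@Q1 runs 4, rem=1, quantum used, demote→Q2. Q0=[] Q1=[P3] Q2=[P1,P2]
t=14-17: P3@Q1 runs 3, rem=7, I/O yield, promote→Q0. Q0=[P3] Q1=[] Q2=[P1,P2]
t=17-19: P3@Q0 runs 2, rem=5, quantum used, demote→Q1. Q0=[] Q1=[P3] Q2=[P1,P2]
t=19-22: P3@Q1 runs 3, rem=2, I/O yield, promote→Q0. Q0=[P3] Q1=[] Q2=[P1,P2]
t=22-24: P3@Q0 runs 2, rem=0, completes. Q0=[] Q1=[] Q2=[P1,P2]
t=24-25: P1@Q2 runs 1, rem=0, completes. Q0=[] Q1=[] Q2=[P2]
t=25-26: P2@Q2 runs 1, rem=0, completes. Q0=[] Q1=[] Q2=[]

Answer: P1(0-2) P2(2-4) P3(4-6) P1(6-10) P2(10-14) P3(14-17) P3(17-19) P3(19-22) P3(22-24) P1(24-25) P2(25-26)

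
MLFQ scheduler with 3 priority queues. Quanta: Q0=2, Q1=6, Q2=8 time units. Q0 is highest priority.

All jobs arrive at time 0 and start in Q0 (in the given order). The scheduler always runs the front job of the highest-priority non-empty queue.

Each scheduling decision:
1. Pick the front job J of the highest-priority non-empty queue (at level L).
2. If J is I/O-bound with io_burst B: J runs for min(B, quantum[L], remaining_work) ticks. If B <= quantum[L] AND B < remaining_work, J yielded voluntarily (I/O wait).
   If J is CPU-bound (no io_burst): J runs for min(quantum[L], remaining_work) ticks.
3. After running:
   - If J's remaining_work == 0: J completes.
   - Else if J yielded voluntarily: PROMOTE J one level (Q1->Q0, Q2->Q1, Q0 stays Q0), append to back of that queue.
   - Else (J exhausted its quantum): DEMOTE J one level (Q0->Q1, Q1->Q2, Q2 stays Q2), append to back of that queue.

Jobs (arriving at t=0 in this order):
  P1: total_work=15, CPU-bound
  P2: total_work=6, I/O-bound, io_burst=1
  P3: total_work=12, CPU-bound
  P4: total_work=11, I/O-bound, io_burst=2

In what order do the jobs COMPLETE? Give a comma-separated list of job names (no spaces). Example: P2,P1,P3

t=0-2: P1@Q0 runs 2, rem=13, quantum used, demote→Q1. Q0=[P2,P3,P4] Q1=[P1] Q2=[]
t=2-3: P2@Q0 runs 1, rem=5, I/O yield, promote→Q0. Q0=[P3,P4,P2] Q1=[P1] Q2=[]
t=3-5: P3@Q0 runs 2, rem=10, quantum used, demote→Q1. Q0=[P4,P2] Q1=[P1,P3] Q2=[]
t=5-7: P4@Q0 runs 2, rem=9, I/O yield, promote→Q0. Q0=[P2,P4] Q1=[P1,P3] Q2=[]
t=7-8: P2@Q0 runs 1, rem=4, I/O yield, promote→Q0. Q0=[P4,P2] Q1=[P1,P3] Q2=[]
t=8-10: P4@Q0 runs 2, rem=7, I/O yield, promote→Q0. Q0=[P2,P4] Q1=[P1,P3] Q2=[]
t=10-11: P2@Q0 runs 1, rem=3, I/O yield, promote→Q0. Q0=[P4,P2] Q1=[P1,P3] Q2=[]
t=11-13: P4@Q0 runs 2, rem=5, I/O yield, promote→Q0. Q0=[P2,P4] Q1=[P1,P3] Q2=[]
t=13-14: P2@Q0 runs 1, rem=2, I/O yield, promote→Q0. Q0=[P4,P2] Q1=[P1,P3] Q2=[]
t=14-16: P4@Q0 runs 2, rem=3, I/O yield, promote→Q0. Q0=[P2,P4] Q1=[P1,P3] Q2=[]
t=16-17: P2@Q0 runs 1, rem=1, I/O yield, promote→Q0. Q0=[P4,P2] Q1=[P1,P3] Q2=[]
t=17-19: P4@Q0 runs 2, rem=1, I/O yield, promote→Q0. Q0=[P2,P4] Q1=[P1,P3] Q2=[]
t=19-20: P2@Q0 runs 1, rem=0, completes. Q0=[P4] Q1=[P1,P3] Q2=[]
t=20-21: P4@Q0 runs 1, rem=0, completes. Q0=[] Q1=[P1,P3] Q2=[]
t=21-27: P1@Q1 runs 6, rem=7, quantum used, demote→Q2. Q0=[] Q1=[P3] Q2=[P1]
t=27-33: P3@Q1 runs 6, rem=4, quantum used, demote→Q2. Q0=[] Q1=[] Q2=[P1,P3]
t=33-40: P1@Q2 runs 7, rem=0, completes. Q0=[] Q1=[] Q2=[P3]
t=40-44: P3@Q2 runs 4, rem=0, completes. Q0=[] Q1=[] Q2=[]

Answer: P2,P4,P1,P3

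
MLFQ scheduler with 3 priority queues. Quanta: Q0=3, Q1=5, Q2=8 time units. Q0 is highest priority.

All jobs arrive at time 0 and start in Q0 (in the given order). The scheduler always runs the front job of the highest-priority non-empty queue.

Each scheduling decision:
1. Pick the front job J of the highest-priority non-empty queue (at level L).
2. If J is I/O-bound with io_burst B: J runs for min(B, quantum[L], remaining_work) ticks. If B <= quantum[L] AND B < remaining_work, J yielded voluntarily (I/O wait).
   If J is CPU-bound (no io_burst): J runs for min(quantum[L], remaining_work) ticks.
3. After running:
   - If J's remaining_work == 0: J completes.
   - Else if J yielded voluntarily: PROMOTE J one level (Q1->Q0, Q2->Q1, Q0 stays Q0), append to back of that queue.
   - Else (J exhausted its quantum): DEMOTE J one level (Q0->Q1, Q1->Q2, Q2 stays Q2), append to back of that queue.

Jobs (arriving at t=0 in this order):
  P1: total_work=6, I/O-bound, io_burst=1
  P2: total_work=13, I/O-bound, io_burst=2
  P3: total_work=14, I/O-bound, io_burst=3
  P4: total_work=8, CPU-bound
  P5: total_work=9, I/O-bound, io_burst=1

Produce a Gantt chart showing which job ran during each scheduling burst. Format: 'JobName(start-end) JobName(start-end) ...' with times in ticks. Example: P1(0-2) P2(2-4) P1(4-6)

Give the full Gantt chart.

t=0-1: P1@Q0 runs 1, rem=5, I/O yield, promote→Q0. Q0=[P2,P3,P4,P5,P1] Q1=[] Q2=[]
t=1-3: P2@Q0 runs 2, rem=11, I/O yield, promote→Q0. Q0=[P3,P4,P5,P1,P2] Q1=[] Q2=[]
t=3-6: P3@Q0 runs 3, rem=11, I/O yield, promote→Q0. Q0=[P4,P5,P1,P2,P3] Q1=[] Q2=[]
t=6-9: P4@Q0 runs 3, rem=5, quantum used, demote→Q1. Q0=[P5,P1,P2,P3] Q1=[P4] Q2=[]
t=9-10: P5@Q0 runs 1, rem=8, I/O yield, promote→Q0. Q0=[P1,P2,P3,P5] Q1=[P4] Q2=[]
t=10-11: P1@Q0 runs 1, rem=4, I/O yield, promote→Q0. Q0=[P2,P3,P5,P1] Q1=[P4] Q2=[]
t=11-13: P2@Q0 runs 2, rem=9, I/O yield, promote→Q0. Q0=[P3,P5,P1,P2] Q1=[P4] Q2=[]
t=13-16: P3@Q0 runs 3, rem=8, I/O yield, promote→Q0. Q0=[P5,P1,P2,P3] Q1=[P4] Q2=[]
t=16-17: P5@Q0 runs 1, rem=7, I/O yield, promote→Q0. Q0=[P1,P2,P3,P5] Q1=[P4] Q2=[]
t=17-18: P1@Q0 runs 1, rem=3, I/O yield, promote→Q0. Q0=[P2,P3,P5,P1] Q1=[P4] Q2=[]
t=18-20: P2@Q0 runs 2, rem=7, I/O yield, promote→Q0. Q0=[P3,P5,P1,P2] Q1=[P4] Q2=[]
t=20-23: P3@Q0 runs 3, rem=5, I/O yield, promote→Q0. Q0=[P5,P1,P2,P3] Q1=[P4] Q2=[]
t=23-24: P5@Q0 runs 1, rem=6, I/O yield, promote→Q0. Q0=[P1,P2,P3,P5] Q1=[P4] Q2=[]
t=24-25: P1@Q0 runs 1, rem=2, I/O yield, promote→Q0. Q0=[P2,P3,P5,P1] Q1=[P4] Q2=[]
t=25-27: P2@Q0 runs 2, rem=5, I/O yield, promote→Q0. Q0=[P3,P5,P1,P2] Q1=[P4] Q2=[]
t=27-30: P3@Q0 runs 3, rem=2, I/O yield, promote→Q0. Q0=[P5,P1,P2,P3] Q1=[P4] Q2=[]
t=30-31: P5@Q0 runs 1, rem=5, I/O yield, promote→Q0. Q0=[P1,P2,P3,P5] Q1=[P4] Q2=[]
t=31-32: P1@Q0 runs 1, rem=1, I/O yield, promote→Q0. Q0=[P2,P3,P5,P1] Q1=[P4] Q2=[]
t=32-34: P2@Q0 runs 2, rem=3, I/O yield, promote→Q0. Q0=[P3,P5,P1,P2] Q1=[P4] Q2=[]
t=34-36: P3@Q0 runs 2, rem=0, completes. Q0=[P5,P1,P2] Q1=[P4] Q2=[]
t=36-37: P5@Q0 runs 1, rem=4, I/O yield, promote→Q0. Q0=[P1,P2,P5] Q1=[P4] Q2=[]
t=37-38: P1@Q0 runs 1, rem=0, completes. Q0=[P2,P5] Q1=[P4] Q2=[]
t=38-40: P2@Q0 runs 2, rem=1, I/O yield, promote→Q0. Q0=[P5,P2] Q1=[P4] Q2=[]
t=40-41: P5@Q0 runs 1, rem=3, I/O yield, promote→Q0. Q0=[P2,P5] Q1=[P4] Q2=[]
t=41-42: P2@Q0 runs 1, rem=0, completes. Q0=[P5] Q1=[P4] Q2=[]
t=42-43: P5@Q0 runs 1, rem=2, I/O yield, promote→Q0. Q0=[P5] Q1=[P4] Q2=[]
t=43-44: P5@Q0 runs 1, rem=1, I/O yield, promote→Q0. Q0=[P5] Q1=[P4] Q2=[]
t=44-45: P5@Q0 runs 1, rem=0, completes. Q0=[] Q1=[P4] Q2=[]
t=45-50: P4@Q1 runs 5, rem=0, completes. Q0=[] Q1=[] Q2=[]

Answer: P1(0-1) P2(1-3) P3(3-6) P4(6-9) P5(9-10) P1(10-11) P2(11-13) P3(13-16) P5(16-17) P1(17-18) P2(18-20) P3(20-23) P5(23-24) P1(24-25) P2(25-27) P3(27-30) P5(30-31) P1(31-32) P2(32-34) P3(34-36) P5(36-37) P1(37-38) P2(38-40) P5(40-41) P2(41-42) P5(42-43) P5(43-44) P5(44-45) P4(45-50)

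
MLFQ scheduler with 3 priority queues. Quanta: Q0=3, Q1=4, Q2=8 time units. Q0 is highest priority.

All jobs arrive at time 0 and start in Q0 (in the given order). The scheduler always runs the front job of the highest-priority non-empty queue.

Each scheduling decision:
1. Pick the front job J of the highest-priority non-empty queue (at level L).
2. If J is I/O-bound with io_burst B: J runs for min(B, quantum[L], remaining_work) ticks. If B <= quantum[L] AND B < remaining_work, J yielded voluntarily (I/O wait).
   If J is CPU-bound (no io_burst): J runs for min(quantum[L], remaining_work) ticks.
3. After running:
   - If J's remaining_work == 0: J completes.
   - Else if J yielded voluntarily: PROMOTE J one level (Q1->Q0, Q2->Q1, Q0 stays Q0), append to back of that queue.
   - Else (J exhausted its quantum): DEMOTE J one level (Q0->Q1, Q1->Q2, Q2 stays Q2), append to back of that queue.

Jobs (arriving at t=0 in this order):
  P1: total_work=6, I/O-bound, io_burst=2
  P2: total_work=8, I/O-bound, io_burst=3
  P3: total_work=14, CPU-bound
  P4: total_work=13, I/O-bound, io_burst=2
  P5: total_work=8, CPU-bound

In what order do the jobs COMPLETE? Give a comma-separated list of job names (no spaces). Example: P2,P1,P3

Answer: P1,P2,P4,P3,P5

Derivation:
t=0-2: P1@Q0 runs 2, rem=4, I/O yield, promote→Q0. Q0=[P2,P3,P4,P5,P1] Q1=[] Q2=[]
t=2-5: P2@Q0 runs 3, rem=5, I/O yield, promote→Q0. Q0=[P3,P4,P5,P1,P2] Q1=[] Q2=[]
t=5-8: P3@Q0 runs 3, rem=11, quantum used, demote→Q1. Q0=[P4,P5,P1,P2] Q1=[P3] Q2=[]
t=8-10: P4@Q0 runs 2, rem=11, I/O yield, promote→Q0. Q0=[P5,P1,P2,P4] Q1=[P3] Q2=[]
t=10-13: P5@Q0 runs 3, rem=5, quantum used, demote→Q1. Q0=[P1,P2,P4] Q1=[P3,P5] Q2=[]
t=13-15: P1@Q0 runs 2, rem=2, I/O yield, promote→Q0. Q0=[P2,P4,P1] Q1=[P3,P5] Q2=[]
t=15-18: P2@Q0 runs 3, rem=2, I/O yield, promote→Q0. Q0=[P4,P1,P2] Q1=[P3,P5] Q2=[]
t=18-20: P4@Q0 runs 2, rem=9, I/O yield, promote→Q0. Q0=[P1,P2,P4] Q1=[P3,P5] Q2=[]
t=20-22: P1@Q0 runs 2, rem=0, completes. Q0=[P2,P4] Q1=[P3,P5] Q2=[]
t=22-24: P2@Q0 runs 2, rem=0, completes. Q0=[P4] Q1=[P3,P5] Q2=[]
t=24-26: P4@Q0 runs 2, rem=7, I/O yield, promote→Q0. Q0=[P4] Q1=[P3,P5] Q2=[]
t=26-28: P4@Q0 runs 2, rem=5, I/O yield, promote→Q0. Q0=[P4] Q1=[P3,P5] Q2=[]
t=28-30: P4@Q0 runs 2, rem=3, I/O yield, promote→Q0. Q0=[P4] Q1=[P3,P5] Q2=[]
t=30-32: P4@Q0 runs 2, rem=1, I/O yield, promote→Q0. Q0=[P4] Q1=[P3,P5] Q2=[]
t=32-33: P4@Q0 runs 1, rem=0, completes. Q0=[] Q1=[P3,P5] Q2=[]
t=33-37: P3@Q1 runs 4, rem=7, quantum used, demote→Q2. Q0=[] Q1=[P5] Q2=[P3]
t=37-41: P5@Q1 runs 4, rem=1, quantum used, demote→Q2. Q0=[] Q1=[] Q2=[P3,P5]
t=41-48: P3@Q2 runs 7, rem=0, completes. Q0=[] Q1=[] Q2=[P5]
t=48-49: P5@Q2 runs 1, rem=0, completes. Q0=[] Q1=[] Q2=[]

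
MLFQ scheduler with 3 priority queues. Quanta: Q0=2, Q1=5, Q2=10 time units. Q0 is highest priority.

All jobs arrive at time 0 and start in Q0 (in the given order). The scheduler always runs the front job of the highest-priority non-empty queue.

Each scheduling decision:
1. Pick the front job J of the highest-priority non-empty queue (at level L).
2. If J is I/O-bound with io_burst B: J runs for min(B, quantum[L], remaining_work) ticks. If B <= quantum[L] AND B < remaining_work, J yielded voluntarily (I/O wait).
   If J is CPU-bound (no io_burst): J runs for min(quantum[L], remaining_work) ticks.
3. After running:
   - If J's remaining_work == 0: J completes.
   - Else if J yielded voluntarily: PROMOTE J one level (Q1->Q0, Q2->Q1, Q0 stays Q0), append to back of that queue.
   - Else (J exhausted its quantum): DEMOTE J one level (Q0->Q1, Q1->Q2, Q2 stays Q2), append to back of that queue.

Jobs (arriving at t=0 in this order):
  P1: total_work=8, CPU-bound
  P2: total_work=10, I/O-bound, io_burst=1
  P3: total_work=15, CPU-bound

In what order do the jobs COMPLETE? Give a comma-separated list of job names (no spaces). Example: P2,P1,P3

Answer: P2,P1,P3

Derivation:
t=0-2: P1@Q0 runs 2, rem=6, quantum used, demote→Q1. Q0=[P2,P3] Q1=[P1] Q2=[]
t=2-3: P2@Q0 runs 1, rem=9, I/O yield, promote→Q0. Q0=[P3,P2] Q1=[P1] Q2=[]
t=3-5: P3@Q0 runs 2, rem=13, quantum used, demote→Q1. Q0=[P2] Q1=[P1,P3] Q2=[]
t=5-6: P2@Q0 runs 1, rem=8, I/O yield, promote→Q0. Q0=[P2] Q1=[P1,P3] Q2=[]
t=6-7: P2@Q0 runs 1, rem=7, I/O yield, promote→Q0. Q0=[P2] Q1=[P1,P3] Q2=[]
t=7-8: P2@Q0 runs 1, rem=6, I/O yield, promote→Q0. Q0=[P2] Q1=[P1,P3] Q2=[]
t=8-9: P2@Q0 runs 1, rem=5, I/O yield, promote→Q0. Q0=[P2] Q1=[P1,P3] Q2=[]
t=9-10: P2@Q0 runs 1, rem=4, I/O yield, promote→Q0. Q0=[P2] Q1=[P1,P3] Q2=[]
t=10-11: P2@Q0 runs 1, rem=3, I/O yield, promote→Q0. Q0=[P2] Q1=[P1,P3] Q2=[]
t=11-12: P2@Q0 runs 1, rem=2, I/O yield, promote→Q0. Q0=[P2] Q1=[P1,P3] Q2=[]
t=12-13: P2@Q0 runs 1, rem=1, I/O yield, promote→Q0. Q0=[P2] Q1=[P1,P3] Q2=[]
t=13-14: P2@Q0 runs 1, rem=0, completes. Q0=[] Q1=[P1,P3] Q2=[]
t=14-19: P1@Q1 runs 5, rem=1, quantum used, demote→Q2. Q0=[] Q1=[P3] Q2=[P1]
t=19-24: P3@Q1 runs 5, rem=8, quantum used, demote→Q2. Q0=[] Q1=[] Q2=[P1,P3]
t=24-25: P1@Q2 runs 1, rem=0, completes. Q0=[] Q1=[] Q2=[P3]
t=25-33: P3@Q2 runs 8, rem=0, completes. Q0=[] Q1=[] Q2=[]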